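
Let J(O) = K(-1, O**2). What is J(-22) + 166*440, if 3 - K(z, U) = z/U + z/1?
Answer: 35353297/484 ≈ 73044.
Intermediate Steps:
K(z, U) = 3 - z - z/U (K(z, U) = 3 - (z/U + z/1) = 3 - (z/U + z*1) = 3 - (z/U + z) = 3 - (z + z/U) = 3 + (-z - z/U) = 3 - z - z/U)
J(O) = 4 + O**(-2) (J(O) = 3 - 1*(-1) - 1*(-1)/O**2 = 3 + 1 - 1*(-1)/O**2 = 3 + 1 + O**(-2) = 4 + O**(-2))
J(-22) + 166*440 = (4 + (-22)**(-2)) + 166*440 = (4 + 1/484) + 73040 = 1937/484 + 73040 = 35353297/484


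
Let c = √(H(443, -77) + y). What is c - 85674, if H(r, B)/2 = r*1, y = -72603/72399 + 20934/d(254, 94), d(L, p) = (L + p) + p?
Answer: -85674 + 232*√492736179091/5333393 ≈ -85644.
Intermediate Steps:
d(L, p) = L + 2*p
y = 247251690/5333393 (y = -72603/72399 + 20934/(254 + 2*94) = -72603*1/72399 + 20934/(254 + 188) = -24201/24133 + 20934/442 = -24201/24133 + 20934*(1/442) = -24201/24133 + 10467/221 = 247251690/5333393 ≈ 46.359)
H(r, B) = 2*r (H(r, B) = 2*(r*1) = 2*r)
c = 232*√492736179091/5333393 (c = √(2*443 + 247251690/5333393) = √(886 + 247251690/5333393) = √(4972637888/5333393) = 232*√492736179091/5333393 ≈ 30.535)
c - 85674 = 232*√492736179091/5333393 - 85674 = -85674 + 232*√492736179091/5333393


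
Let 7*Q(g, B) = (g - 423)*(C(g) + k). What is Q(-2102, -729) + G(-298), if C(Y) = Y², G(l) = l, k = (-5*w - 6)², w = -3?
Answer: -11156676711/7 ≈ -1.5938e+9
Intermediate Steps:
k = 81 (k = (-5*(-3) - 6)² = (15 - 6)² = 9² = 81)
Q(g, B) = (-423 + g)*(81 + g²)/7 (Q(g, B) = ((g - 423)*(g² + 81))/7 = ((-423 + g)*(81 + g²))/7 = (-423 + g)*(81 + g²)/7)
Q(-2102, -729) + G(-298) = (-34263/7 - 423/7*(-2102)² + (⅐)*(-2102)³ + (81/7)*(-2102)) - 298 = (-34263/7 - 423/7*4418404 + (⅐)*(-9287485208) - 170262/7) - 298 = (-34263/7 - 1868984892/7 - 9287485208/7 - 170262/7) - 298 = -11156674625/7 - 298 = -11156676711/7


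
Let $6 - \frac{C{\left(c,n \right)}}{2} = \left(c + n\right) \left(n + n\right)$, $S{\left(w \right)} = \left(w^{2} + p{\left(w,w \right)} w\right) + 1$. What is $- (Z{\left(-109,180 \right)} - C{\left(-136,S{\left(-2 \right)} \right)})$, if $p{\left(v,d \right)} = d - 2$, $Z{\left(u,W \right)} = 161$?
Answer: $6247$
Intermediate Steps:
$p{\left(v,d \right)} = -2 + d$ ($p{\left(v,d \right)} = d - 2 = -2 + d$)
$S{\left(w \right)} = 1 + w^{2} + w \left(-2 + w\right)$ ($S{\left(w \right)} = \left(w^{2} + \left(-2 + w\right) w\right) + 1 = \left(w^{2} + w \left(-2 + w\right)\right) + 1 = 1 + w^{2} + w \left(-2 + w\right)$)
$C{\left(c,n \right)} = 12 - 4 n \left(c + n\right)$ ($C{\left(c,n \right)} = 12 - 2 \left(c + n\right) \left(n + n\right) = 12 - 2 \left(c + n\right) 2 n = 12 - 2 \cdot 2 n \left(c + n\right) = 12 - 4 n \left(c + n\right)$)
$- (Z{\left(-109,180 \right)} - C{\left(-136,S{\left(-2 \right)} \right)}) = - (161 - \left(12 - 4 \left(1 + \left(-2\right)^{2} - 2 \left(-2 - 2\right)\right)^{2} - - 544 \left(1 + \left(-2\right)^{2} - 2 \left(-2 - 2\right)\right)\right)) = - (161 - \left(12 - 4 \left(1 + 4 - -8\right)^{2} - - 544 \left(1 + 4 - -8\right)\right)) = - (161 - \left(12 - 4 \left(1 + 4 + 8\right)^{2} - - 544 \left(1 + 4 + 8\right)\right)) = - (161 - \left(12 - 4 \cdot 13^{2} - \left(-544\right) 13\right)) = - (161 - \left(12 - 676 + 7072\right)) = - (161 - 6408) = \left(-1\right) \left(-6247\right) = 6247$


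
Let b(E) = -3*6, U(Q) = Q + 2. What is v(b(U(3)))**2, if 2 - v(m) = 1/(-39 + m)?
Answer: 13225/3249 ≈ 4.0705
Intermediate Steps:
U(Q) = 2 + Q
b(E) = -18
v(m) = 2 - 1/(-39 + m)
v(b(U(3)))**2 = ((-79 + 2*(-18))/(-39 - 18))**2 = ((-79 - 36)/(-57))**2 = (-1/57*(-115))**2 = (115/57)**2 = 13225/3249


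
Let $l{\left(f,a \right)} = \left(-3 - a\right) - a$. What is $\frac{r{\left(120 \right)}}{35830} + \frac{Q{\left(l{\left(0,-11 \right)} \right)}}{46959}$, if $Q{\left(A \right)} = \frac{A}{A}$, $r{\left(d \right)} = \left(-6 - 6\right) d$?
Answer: $- \frac{6758513}{168254097} \approx -0.040168$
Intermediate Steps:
$l{\left(f,a \right)} = -3 - 2 a$
$r{\left(d \right)} = - 12 d$
$Q{\left(A \right)} = 1$
$\frac{r{\left(120 \right)}}{35830} + \frac{Q{\left(l{\left(0,-11 \right)} \right)}}{46959} = \frac{\left(-12\right) 120}{35830} + 1 \cdot \frac{1}{46959} = \left(-1440\right) \frac{1}{35830} + 1 \cdot \frac{1}{46959} = - \frac{144}{3583} + \frac{1}{46959} = - \frac{6758513}{168254097}$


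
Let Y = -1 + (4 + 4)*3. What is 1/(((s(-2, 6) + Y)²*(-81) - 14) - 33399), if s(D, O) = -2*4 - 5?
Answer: -1/41513 ≈ -2.4089e-5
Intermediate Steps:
s(D, O) = -13 (s(D, O) = -8 - 5 = -13)
Y = 23 (Y = -1 + 8*3 = -1 + 24 = 23)
1/(((s(-2, 6) + Y)²*(-81) - 14) - 33399) = 1/(((-13 + 23)²*(-81) - 14) - 33399) = 1/((10²*(-81) - 14) - 33399) = 1/((100*(-81) - 14) - 33399) = 1/((-8100 - 14) - 33399) = 1/(-8114 - 33399) = 1/(-41513) = -1/41513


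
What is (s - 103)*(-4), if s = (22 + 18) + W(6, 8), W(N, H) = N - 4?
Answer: 244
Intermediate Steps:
W(N, H) = -4 + N
s = 42 (s = (22 + 18) + (-4 + 6) = 40 + 2 = 42)
(s - 103)*(-4) = (42 - 103)*(-4) = -61*(-4) = 244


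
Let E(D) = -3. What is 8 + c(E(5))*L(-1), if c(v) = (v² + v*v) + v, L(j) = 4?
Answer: 68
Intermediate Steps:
c(v) = v + 2*v² (c(v) = (v² + v²) + v = 2*v² + v = v + 2*v²)
8 + c(E(5))*L(-1) = 8 - 3*(1 + 2*(-3))*4 = 8 - 3*(1 - 6)*4 = 8 - 3*(-5)*4 = 8 + 15*4 = 8 + 60 = 68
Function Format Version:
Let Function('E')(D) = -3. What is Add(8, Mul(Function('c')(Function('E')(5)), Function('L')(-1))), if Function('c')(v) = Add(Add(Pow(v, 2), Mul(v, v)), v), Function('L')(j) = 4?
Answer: 68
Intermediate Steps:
Function('c')(v) = Add(v, Mul(2, Pow(v, 2))) (Function('c')(v) = Add(Add(Pow(v, 2), Pow(v, 2)), v) = Add(Mul(2, Pow(v, 2)), v) = Add(v, Mul(2, Pow(v, 2))))
Add(8, Mul(Function('c')(Function('E')(5)), Function('L')(-1))) = Add(8, Mul(Mul(-3, Add(1, Mul(2, -3))), 4)) = Add(8, Mul(Mul(-3, Add(1, -6)), 4)) = Add(8, Mul(Mul(-3, -5), 4)) = Add(8, Mul(15, 4)) = Add(8, 60) = 68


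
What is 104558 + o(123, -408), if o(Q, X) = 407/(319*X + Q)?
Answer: 13595571775/130029 ≈ 1.0456e+5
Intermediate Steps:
o(Q, X) = 407/(Q + 319*X)
104558 + o(123, -408) = 104558 + 407/(123 + 319*(-408)) = 104558 + 407/(123 - 130152) = 104558 + 407/(-130029) = 104558 + 407*(-1/130029) = 104558 - 407/130029 = 13595571775/130029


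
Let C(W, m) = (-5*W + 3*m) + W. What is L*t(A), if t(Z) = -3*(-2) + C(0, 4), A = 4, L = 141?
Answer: 2538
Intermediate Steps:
C(W, m) = -4*W + 3*m
t(Z) = 18 (t(Z) = -3*(-2) + (-4*0 + 3*4) = 6 + (0 + 12) = 6 + 12 = 18)
L*t(A) = 141*18 = 2538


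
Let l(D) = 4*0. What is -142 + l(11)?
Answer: -142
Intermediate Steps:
l(D) = 0
-142 + l(11) = -142 + 0 = -142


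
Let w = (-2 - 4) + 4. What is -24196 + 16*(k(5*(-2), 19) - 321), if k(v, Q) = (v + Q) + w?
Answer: -29220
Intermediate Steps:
w = -2 (w = -6 + 4 = -2)
k(v, Q) = -2 + Q + v (k(v, Q) = (v + Q) - 2 = (Q + v) - 2 = -2 + Q + v)
-24196 + 16*(k(5*(-2), 19) - 321) = -24196 + 16*((-2 + 19 + 5*(-2)) - 321) = -24196 + 16*((-2 + 19 - 10) - 321) = -24196 + 16*(7 - 321) = -24196 + 16*(-314) = -24196 - 5024 = -29220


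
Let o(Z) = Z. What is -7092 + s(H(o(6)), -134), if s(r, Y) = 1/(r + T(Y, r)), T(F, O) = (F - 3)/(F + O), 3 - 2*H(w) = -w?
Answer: -20417350/2879 ≈ -7091.8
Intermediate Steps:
H(w) = 3/2 + w/2 (H(w) = 3/2 - (-1)*w/2 = 3/2 + w/2)
T(F, O) = (-3 + F)/(F + O)
s(r, Y) = 1/(r + (-3 + Y)/(Y + r))
-7092 + s(H(o(6)), -134) = -7092 + (-134 + (3/2 + (½)*6))/(-3 - 134 + (3/2 + (½)*6)*(-134 + (3/2 + (½)*6))) = -7092 + (-134 + (3/2 + 3))/(-3 - 134 + (3/2 + 3)*(-134 + (3/2 + 3))) = -7092 + (-134 + 9/2)/(-3 - 134 + 9*(-134 + 9/2)/2) = -7092 - 259/2/(-3 - 134 + (9/2)*(-259/2)) = -7092 - 259/2/(-3 - 134 - 2331/4) = -7092 - 259/2/(-2879/4) = -7092 - 4/2879*(-259/2) = -7092 + 518/2879 = -20417350/2879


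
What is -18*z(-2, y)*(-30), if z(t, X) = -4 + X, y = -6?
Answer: -5400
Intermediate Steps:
-18*z(-2, y)*(-30) = -18*(-4 - 6)*(-30) = -18*(-10)*(-30) = 180*(-30) = -5400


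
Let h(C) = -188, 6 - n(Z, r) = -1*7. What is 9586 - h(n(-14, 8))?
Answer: 9774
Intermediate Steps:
n(Z, r) = 13 (n(Z, r) = 6 - (-1)*7 = 6 - 1*(-7) = 6 + 7 = 13)
9586 - h(n(-14, 8)) = 9586 - 1*(-188) = 9586 + 188 = 9774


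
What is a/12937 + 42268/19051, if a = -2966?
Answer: 490315850/246462787 ≈ 1.9894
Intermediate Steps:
a/12937 + 42268/19051 = -2966/12937 + 42268/19051 = 490315850/246462787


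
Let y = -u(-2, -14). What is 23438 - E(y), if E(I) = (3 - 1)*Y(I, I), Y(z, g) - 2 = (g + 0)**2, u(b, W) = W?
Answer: 23042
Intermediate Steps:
Y(z, g) = 2 + g**2 (Y(z, g) = 2 + (g + 0)**2 = 2 + g**2)
y = 14 (y = -1*(-14) = 14)
E(I) = 4 + 2*I**2 (E(I) = (3 - 1)*(2 + I**2) = 2*(2 + I**2) = 4 + 2*I**2)
23438 - E(y) = 23438 - (4 + 2*14**2) = 23438 - (4 + 2*196) = 23438 - (4 + 392) = 23438 - 1*396 = 23438 - 396 = 23042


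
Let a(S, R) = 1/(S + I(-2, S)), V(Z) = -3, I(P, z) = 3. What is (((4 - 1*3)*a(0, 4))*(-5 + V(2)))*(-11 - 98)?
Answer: 872/3 ≈ 290.67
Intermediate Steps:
a(S, R) = 1/(3 + S) (a(S, R) = 1/(S + 3) = 1/(3 + S))
(((4 - 1*3)*a(0, 4))*(-5 + V(2)))*(-11 - 98) = (((4 - 1*3)/(3 + 0))*(-5 - 3))*(-11 - 98) = (((4 - 3)/3)*(-8))*(-109) = ((1*(⅓))*(-8))*(-109) = ((⅓)*(-8))*(-109) = -8/3*(-109) = 872/3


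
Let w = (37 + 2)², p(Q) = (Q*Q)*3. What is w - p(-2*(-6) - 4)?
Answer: 1329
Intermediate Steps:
p(Q) = 3*Q² (p(Q) = Q²*3 = 3*Q²)
w = 1521 (w = 39² = 1521)
w - p(-2*(-6) - 4) = 1521 - 3*(-2*(-6) - 4)² = 1521 - 3*(12 - 4)² = 1521 - 3*8² = 1521 - 3*64 = 1521 - 1*192 = 1521 - 192 = 1329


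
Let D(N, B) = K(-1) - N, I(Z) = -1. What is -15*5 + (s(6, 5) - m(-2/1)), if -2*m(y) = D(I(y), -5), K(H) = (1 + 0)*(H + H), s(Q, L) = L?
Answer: -141/2 ≈ -70.500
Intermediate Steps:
K(H) = 2*H (K(H) = 1*(2*H) = 2*H)
D(N, B) = -2 - N (D(N, B) = 2*(-1) - N = -2 - N)
m(y) = ½ (m(y) = -(-2 - 1*(-1))/2 = -(-2 + 1)/2 = -½*(-1) = ½)
-15*5 + (s(6, 5) - m(-2/1)) = -15*5 + (5 - 1*½) = -75 + (5 - ½) = -75 + 9/2 = -141/2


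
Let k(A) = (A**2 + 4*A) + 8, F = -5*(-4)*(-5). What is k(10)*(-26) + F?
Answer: -3948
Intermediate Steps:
F = -100 (F = 20*(-5) = -100)
k(A) = 8 + A**2 + 4*A
k(10)*(-26) + F = (8 + 10**2 + 4*10)*(-26) - 100 = (8 + 100 + 40)*(-26) - 100 = 148*(-26) - 100 = -3848 - 100 = -3948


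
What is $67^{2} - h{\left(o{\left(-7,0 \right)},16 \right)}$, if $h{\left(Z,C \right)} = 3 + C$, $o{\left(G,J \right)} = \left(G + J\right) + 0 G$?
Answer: $4470$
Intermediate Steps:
$o{\left(G,J \right)} = G + J$ ($o{\left(G,J \right)} = \left(G + J\right) + 0 = G + J$)
$67^{2} - h{\left(o{\left(-7,0 \right)},16 \right)} = 67^{2} - \left(3 + 16\right) = 4489 - 19 = 4470$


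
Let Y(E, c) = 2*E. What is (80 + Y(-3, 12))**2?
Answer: 5476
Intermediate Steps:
(80 + Y(-3, 12))**2 = (80 + 2*(-3))**2 = (80 - 6)**2 = 74**2 = 5476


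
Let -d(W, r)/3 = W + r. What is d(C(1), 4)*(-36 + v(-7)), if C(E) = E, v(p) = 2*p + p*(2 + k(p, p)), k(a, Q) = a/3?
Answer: 715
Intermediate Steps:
k(a, Q) = a/3 (k(a, Q) = a*(⅓) = a/3)
v(p) = 2*p + p*(2 + p/3)
d(W, r) = -3*W - 3*r (d(W, r) = -3*(W + r) = -3*W - 3*r)
d(C(1), 4)*(-36 + v(-7)) = (-3*1 - 3*4)*(-36 + (⅓)*(-7)*(12 - 7)) = (-3 - 12)*(-36 + (⅓)*(-7)*5) = -15*(-36 - 35/3) = -15*(-143/3) = 715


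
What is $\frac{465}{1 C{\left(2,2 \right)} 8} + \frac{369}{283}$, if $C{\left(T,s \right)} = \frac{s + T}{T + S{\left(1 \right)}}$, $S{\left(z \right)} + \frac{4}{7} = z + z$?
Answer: $\frac{405117}{7924} \approx 51.125$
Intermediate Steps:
$S{\left(z \right)} = - \frac{4}{7} + 2 z$ ($S{\left(z \right)} = - \frac{4}{7} + \left(z + z\right) = - \frac{4}{7} + 2 z$)
$C{\left(T,s \right)} = \frac{T + s}{\frac{10}{7} + T}$ ($C{\left(T,s \right)} = \frac{s + T}{T + \left(- \frac{4}{7} + 2 \cdot 1\right)} = \frac{T + s}{T + \left(- \frac{4}{7} + 2\right)} = \frac{T + s}{T + \frac{10}{7}} = \frac{T + s}{\frac{10}{7} + T}$)
$\frac{465}{1 C{\left(2,2 \right)} 8} + \frac{369}{283} = \frac{465}{1 \frac{7 \left(2 + 2\right)}{10 + 7 \cdot 2} \cdot 8} + \frac{369}{283} = \frac{465}{1 \cdot 7 \frac{1}{10 + 14} \cdot 4 \cdot 8} + 369 \cdot \frac{1}{283} = \frac{465}{1 \cdot 7 \cdot \frac{1}{24} \cdot 4 \cdot 8} + \frac{369}{283} = \frac{465}{1 \cdot \frac{7}{6} \cdot 8} + \frac{369}{283} = \frac{465}{\frac{7}{6} \cdot 8} + \frac{369}{283} = \frac{465}{\frac{28}{3}} + \frac{369}{283} = 465 \cdot \frac{3}{28} + \frac{369}{283} = \frac{1395}{28} + \frac{369}{283} = \frac{405117}{7924}$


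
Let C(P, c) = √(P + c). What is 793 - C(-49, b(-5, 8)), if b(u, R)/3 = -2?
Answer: 793 - I*√55 ≈ 793.0 - 7.4162*I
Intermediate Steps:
b(u, R) = -6 (b(u, R) = 3*(-2) = -6)
793 - C(-49, b(-5, 8)) = 793 - √(-49 - 6) = 793 - √(-55) = 793 - I*√55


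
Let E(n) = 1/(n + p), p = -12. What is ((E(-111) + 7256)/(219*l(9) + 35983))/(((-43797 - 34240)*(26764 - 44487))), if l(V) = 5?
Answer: 892487/6307528396112094 ≈ 1.4150e-10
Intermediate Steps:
E(n) = 1/(-12 + n) (E(n) = 1/(n - 12) = 1/(-12 + n))
((E(-111) + 7256)/(219*l(9) + 35983))/(((-43797 - 34240)*(26764 - 44487))) = ((1/(-12 - 111) + 7256)/(219*5 + 35983))/(((-43797 - 34240)*(26764 - 44487))) = ((1/(-123) + 7256)/(1095 + 35983))/((-78037*(-17723))) = ((-1/123 + 7256)/37078)/1383049751 = ((892487/123)*(1/37078))*(1/1383049751) = (892487/4560594)*(1/1383049751) = 892487/6307528396112094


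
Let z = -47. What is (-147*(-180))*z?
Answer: -1243620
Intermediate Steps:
(-147*(-180))*z = -147*(-180)*(-47) = 26460*(-47) = -1243620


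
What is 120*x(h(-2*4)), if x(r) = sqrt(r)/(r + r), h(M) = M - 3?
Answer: -60*I*sqrt(11)/11 ≈ -18.091*I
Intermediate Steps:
h(M) = -3 + M
x(r) = 1/(2*sqrt(r)) (x(r) = sqrt(r)/((2*r)) = (1/(2*r))*sqrt(r) = 1/(2*sqrt(r)))
120*x(h(-2*4)) = 120*(1/(2*sqrt(-3 - 2*4))) = 120*(1/(2*sqrt(-3 - 8))) = 120*(1/(2*sqrt(-11))) = 120*((-I*sqrt(11)/11)/2) = 120*(-I*sqrt(11)/22) = -60*I*sqrt(11)/11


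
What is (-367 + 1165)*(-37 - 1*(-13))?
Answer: -19152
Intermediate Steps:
(-367 + 1165)*(-37 - 1*(-13)) = 798*(-37 + 13) = 798*(-24) = -19152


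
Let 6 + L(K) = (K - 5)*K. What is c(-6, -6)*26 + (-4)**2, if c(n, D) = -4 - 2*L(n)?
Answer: -3208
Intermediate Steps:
L(K) = -6 + K*(-5 + K) (L(K) = -6 + (K - 5)*K = -6 + (-5 + K)*K = -6 + K*(-5 + K))
c(n, D) = 8 - 2*n**2 + 10*n (c(n, D) = -4 - 2*(-6 + n**2 - 5*n) = -4 + (12 - 2*n**2 + 10*n) = 8 - 2*n**2 + 10*n)
c(-6, -6)*26 + (-4)**2 = (8 - 2*(-6)**2 + 10*(-6))*26 + (-4)**2 = (8 - 2*36 - 60)*26 + 16 = (8 - 72 - 60)*26 + 16 = -124*26 + 16 = -3224 + 16 = -3208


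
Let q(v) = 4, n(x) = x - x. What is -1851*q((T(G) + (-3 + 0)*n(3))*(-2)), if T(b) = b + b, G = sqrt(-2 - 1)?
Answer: -7404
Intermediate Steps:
G = I*sqrt(3) (G = sqrt(-3) = I*sqrt(3) ≈ 1.732*I)
T(b) = 2*b
n(x) = 0
-1851*q((T(G) + (-3 + 0)*n(3))*(-2)) = -1851*4 = -7404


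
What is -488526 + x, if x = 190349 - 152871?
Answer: -451048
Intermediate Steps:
x = 37478
-488526 + x = -488526 + 37478 = -451048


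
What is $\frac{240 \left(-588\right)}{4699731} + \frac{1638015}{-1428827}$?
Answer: $- \frac{2633288646735}{2238367515179} \approx -1.1764$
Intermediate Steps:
$\frac{240 \left(-588\right)}{4699731} + \frac{1638015}{-1428827} = \left(-141120\right) \frac{1}{4699731} + 1638015 \left(- \frac{1}{1428827}\right) = - \frac{47040}{1566577} - \frac{1638015}{1428827} = - \frac{2633288646735}{2238367515179}$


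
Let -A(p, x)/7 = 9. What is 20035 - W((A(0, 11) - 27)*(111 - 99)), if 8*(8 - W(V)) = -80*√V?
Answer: 20027 - 60*I*√30 ≈ 20027.0 - 328.63*I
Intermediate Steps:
A(p, x) = -63 (A(p, x) = -7*9 = -63)
W(V) = 8 + 10*√V (W(V) = 8 - (-10)*√V = 8 + 10*√V)
20035 - W((A(0, 11) - 27)*(111 - 99)) = 20035 - (8 + 10*√((-63 - 27)*(111 - 99))) = 20035 - (8 + 10*√(-90*12)) = 20035 - (8 + 10*√(-1080)) = 20035 - (8 + 10*(6*I*√30)) = 20035 - (8 + 60*I*√30) = 20035 + (-8 - 60*I*√30) = 20027 - 60*I*√30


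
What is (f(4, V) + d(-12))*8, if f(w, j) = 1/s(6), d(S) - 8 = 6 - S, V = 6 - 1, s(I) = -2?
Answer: 204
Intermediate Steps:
V = 5
d(S) = 14 - S (d(S) = 8 + (6 - S) = 14 - S)
f(w, j) = -½ (f(w, j) = 1/(-2) = -½)
(f(4, V) + d(-12))*8 = (-½ + (14 - 1*(-12)))*8 = (-½ + (14 + 12))*8 = (-½ + 26)*8 = (51/2)*8 = 204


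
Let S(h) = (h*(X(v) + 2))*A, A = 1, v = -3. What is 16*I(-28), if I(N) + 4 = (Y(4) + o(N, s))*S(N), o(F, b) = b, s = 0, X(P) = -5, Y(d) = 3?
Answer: 3968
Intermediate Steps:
S(h) = -3*h (S(h) = (h*(-5 + 2))*1 = (h*(-3))*1 = -3*h*1 = -3*h)
I(N) = -4 - 9*N (I(N) = -4 + (3 + 0)*(-3*N) = -4 + 3*(-3*N) = -4 - 9*N)
16*I(-28) = 16*(-4 - 9*(-28)) = 16*(-4 + 252) = 16*248 = 3968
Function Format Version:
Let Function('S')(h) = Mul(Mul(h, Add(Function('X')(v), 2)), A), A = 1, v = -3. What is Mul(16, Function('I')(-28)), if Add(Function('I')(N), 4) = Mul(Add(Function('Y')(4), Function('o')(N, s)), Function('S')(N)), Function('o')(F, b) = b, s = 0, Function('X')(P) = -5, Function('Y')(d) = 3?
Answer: 3968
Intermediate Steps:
Function('S')(h) = Mul(-3, h) (Function('S')(h) = Mul(Mul(h, Add(-5, 2)), 1) = Mul(Mul(h, -3), 1) = Mul(Mul(-3, h), 1) = Mul(-3, h))
Function('I')(N) = Add(-4, Mul(-9, N)) (Function('I')(N) = Add(-4, Mul(Add(3, 0), Mul(-3, N))) = Add(-4, Mul(3, Mul(-3, N))) = Add(-4, Mul(-9, N)))
Mul(16, Function('I')(-28)) = Mul(16, Add(-4, Mul(-9, -28))) = Mul(16, Add(-4, 252)) = Mul(16, 248) = 3968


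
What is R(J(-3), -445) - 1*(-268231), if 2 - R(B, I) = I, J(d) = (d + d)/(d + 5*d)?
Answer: 268678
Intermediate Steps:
J(d) = 1/3 (J(d) = (2*d)/((6*d)) = (2*d)*(1/(6*d)) = 1/3)
R(B, I) = 2 - I
R(J(-3), -445) - 1*(-268231) = (2 - 1*(-445)) - 1*(-268231) = (2 + 445) + 268231 = 447 + 268231 = 268678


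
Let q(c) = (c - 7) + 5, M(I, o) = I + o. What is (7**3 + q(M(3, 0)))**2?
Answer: 118336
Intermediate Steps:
q(c) = -2 + c (q(c) = (-7 + c) + 5 = -2 + c)
(7**3 + q(M(3, 0)))**2 = (7**3 + (-2 + (3 + 0)))**2 = (343 + (-2 + 3))**2 = (343 + 1)**2 = 344**2 = 118336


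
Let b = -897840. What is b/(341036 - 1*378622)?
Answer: 448920/18793 ≈ 23.888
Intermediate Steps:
b/(341036 - 1*378622) = -897840/(341036 - 1*378622) = -897840/(341036 - 378622) = -897840/(-37586) = -897840*(-1/37586) = 448920/18793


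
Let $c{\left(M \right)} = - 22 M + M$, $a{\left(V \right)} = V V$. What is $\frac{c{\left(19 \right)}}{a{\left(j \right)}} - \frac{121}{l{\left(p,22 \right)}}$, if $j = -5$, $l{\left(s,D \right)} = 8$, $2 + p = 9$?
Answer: $- \frac{6217}{200} \approx -31.085$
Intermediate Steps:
$p = 7$ ($p = -2 + 9 = 7$)
$a{\left(V \right)} = V^{2}$
$c{\left(M \right)} = - 21 M$
$\frac{c{\left(19 \right)}}{a{\left(j \right)}} - \frac{121}{l{\left(p,22 \right)}} = \frac{\left(-21\right) 19}{\left(-5\right)^{2}} - \frac{121}{8} = - \frac{399}{25} - \frac{121}{8} = - \frac{6217}{200}$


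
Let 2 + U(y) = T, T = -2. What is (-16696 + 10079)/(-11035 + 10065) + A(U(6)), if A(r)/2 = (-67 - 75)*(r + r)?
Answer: 2210457/970 ≈ 2278.8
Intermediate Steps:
U(y) = -4 (U(y) = -2 - 2 = -4)
A(r) = -568*r (A(r) = 2*((-67 - 75)*(r + r)) = 2*(-284*r) = -568*r)
(-16696 + 10079)/(-11035 + 10065) + A(U(6)) = (-16696 + 10079)/(-11035 + 10065) - 568*(-4) = -6617/(-970) + 2272 = -6617*(-1/970) + 2272 = 6617/970 + 2272 = 2210457/970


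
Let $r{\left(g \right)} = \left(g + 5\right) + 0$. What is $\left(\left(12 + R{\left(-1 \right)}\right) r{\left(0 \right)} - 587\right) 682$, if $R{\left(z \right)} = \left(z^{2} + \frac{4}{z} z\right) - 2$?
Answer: $-349184$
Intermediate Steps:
$r{\left(g \right)} = 5 + g$ ($r{\left(g \right)} = \left(5 + g\right) + 0 = 5 + g$)
$R{\left(z \right)} = 2 + z^{2}$ ($R{\left(z \right)} = \left(z^{2} + 4\right) - 2 = \left(4 + z^{2}\right) - 2 = 2 + z^{2}$)
$\left(\left(12 + R{\left(-1 \right)}\right) r{\left(0 \right)} - 587\right) 682 = \left(\left(12 + \left(2 + \left(-1\right)^{2}\right)\right) \left(5 + 0\right) - 587\right) 682 = \left(\left(12 + \left(2 + 1\right)\right) 5 - 587\right) 682 = \left(\left(12 + 3\right) 5 - 587\right) 682 = \left(15 \cdot 5 - 587\right) 682 = \left(75 - 587\right) 682 = \left(-512\right) 682 = -349184$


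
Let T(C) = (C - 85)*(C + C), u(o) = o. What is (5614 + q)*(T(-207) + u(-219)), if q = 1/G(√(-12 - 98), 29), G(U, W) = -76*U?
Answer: 677435766 + 6351*I*√110/440 ≈ 6.7744e+8 + 151.39*I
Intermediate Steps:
T(C) = 2*C*(-85 + C) (T(C) = (-85 + C)*(2*C) = 2*C*(-85 + C))
q = I*√110/8360 (q = 1/(-76*√(-12 - 98)) = 1/(-76*I*√110) = I*√110/8360 ≈ 0.0012546*I)
(5614 + q)*(T(-207) + u(-219)) = (5614 + I*√110/8360)*(2*(-207)*(-85 - 207) - 219) = (5614 + I*√110/8360)*(2*(-207)*(-292) - 219) = (5614 + I*√110/8360)*(120888 - 219) = (5614 + I*√110/8360)*120669 = 677435766 + 6351*I*√110/440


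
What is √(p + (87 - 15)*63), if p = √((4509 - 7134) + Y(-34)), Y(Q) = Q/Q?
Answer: 2*√(1134 + 2*I*√41) ≈ 67.351 + 0.38028*I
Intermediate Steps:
Y(Q) = 1
p = 8*I*√41 (p = √((4509 - 7134) + 1) = √(-2625 + 1) = √(-2624) = 8*I*√41 ≈ 51.225*I)
√(p + (87 - 15)*63) = √(8*I*√41 + (87 - 15)*63) = √(8*I*√41 + 72*63) = √(8*I*√41 + 4536) = √(4536 + 8*I*√41)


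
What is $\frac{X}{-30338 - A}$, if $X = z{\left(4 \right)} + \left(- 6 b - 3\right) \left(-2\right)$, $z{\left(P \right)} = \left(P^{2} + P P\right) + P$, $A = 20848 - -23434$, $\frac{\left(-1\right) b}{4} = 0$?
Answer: $- \frac{3}{5330} \approx -0.00056285$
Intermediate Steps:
$b = 0$ ($b = \left(-4\right) 0 = 0$)
$A = 44282$ ($A = 20848 + 23434 = 44282$)
$z{\left(P \right)} = P + 2 P^{2}$ ($z{\left(P \right)} = \left(P^{2} + P^{2}\right) + P = 2 P^{2} + P = P + 2 P^{2}$)
$X = 42$ ($X = 4 \left(1 + 2 \cdot 4\right) + \left(\left(-6\right) 0 - 3\right) \left(-2\right) = 4 \left(1 + 8\right) + \left(0 - 3\right) \left(-2\right) = 4 \cdot 9 - -6 = 36 + 6 = 42$)
$\frac{X}{-30338 - A} = \frac{42}{-30338 - 44282} = \frac{42}{-74620} = 42 \left(- \frac{1}{74620}\right) = - \frac{3}{5330}$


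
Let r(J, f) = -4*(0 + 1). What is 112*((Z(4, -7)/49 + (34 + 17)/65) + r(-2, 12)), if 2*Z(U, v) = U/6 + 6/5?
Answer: -69808/195 ≈ -357.99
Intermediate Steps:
Z(U, v) = ⅗ + U/12 (Z(U, v) = (U/6 + 6/5)/2 = (6/5 + U/6)/2 = ⅗ + U/12)
r(J, f) = -4 (r(J, f) = -4*1 = -4)
112*((Z(4, -7)/49 + (34 + 17)/65) + r(-2, 12)) = 112*(((⅗ + (1/12)*4)/49 + (34 + 17)/65) - 4) = 112*(((⅗ + ⅓)*(1/49) + 51*(1/65)) - 4) = 112*(((14/15)*(1/49) + 51/65) - 4) = 112*((2/105 + 51/65) - 4) = 112*(1097/1365 - 4) = 112*(-4363/1365) = -69808/195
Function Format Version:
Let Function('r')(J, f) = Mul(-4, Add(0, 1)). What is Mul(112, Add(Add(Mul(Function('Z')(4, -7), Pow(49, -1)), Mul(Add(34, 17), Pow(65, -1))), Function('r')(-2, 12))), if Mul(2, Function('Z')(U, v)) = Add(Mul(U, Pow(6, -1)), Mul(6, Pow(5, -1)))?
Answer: Rational(-69808, 195) ≈ -357.99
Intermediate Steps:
Function('Z')(U, v) = Add(Rational(3, 5), Mul(Rational(1, 12), U)) (Function('Z')(U, v) = Mul(Rational(1, 2), Add(Mul(U, Pow(6, -1)), Mul(6, Pow(5, -1)))) = Mul(Rational(1, 2), Add(Mul(U, Rational(1, 6)), Mul(6, Rational(1, 5)))) = Mul(Rational(1, 2), Add(Mul(Rational(1, 6), U), Rational(6, 5))) = Mul(Rational(1, 2), Add(Rational(6, 5), Mul(Rational(1, 6), U))) = Add(Rational(3, 5), Mul(Rational(1, 12), U)))
Function('r')(J, f) = -4 (Function('r')(J, f) = Mul(-4, 1) = -4)
Mul(112, Add(Add(Mul(Function('Z')(4, -7), Pow(49, -1)), Mul(Add(34, 17), Pow(65, -1))), Function('r')(-2, 12))) = Mul(112, Add(Add(Mul(Add(Rational(3, 5), Mul(Rational(1, 12), 4)), Pow(49, -1)), Mul(Add(34, 17), Pow(65, -1))), -4)) = Mul(112, Add(Add(Mul(Add(Rational(3, 5), Rational(1, 3)), Rational(1, 49)), Mul(51, Rational(1, 65))), -4)) = Mul(112, Add(Add(Mul(Rational(14, 15), Rational(1, 49)), Rational(51, 65)), -4)) = Mul(112, Add(Add(Rational(2, 105), Rational(51, 65)), -4)) = Mul(112, Add(Rational(1097, 1365), -4)) = Mul(112, Rational(-4363, 1365)) = Rational(-69808, 195)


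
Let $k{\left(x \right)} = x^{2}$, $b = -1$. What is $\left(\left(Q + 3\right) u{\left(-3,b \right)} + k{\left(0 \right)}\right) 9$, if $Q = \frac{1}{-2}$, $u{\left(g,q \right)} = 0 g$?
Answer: $0$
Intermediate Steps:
$u{\left(g,q \right)} = 0$
$Q = - \frac{1}{2} \approx -0.5$
$\left(\left(Q + 3\right) u{\left(-3,b \right)} + k{\left(0 \right)}\right) 9 = \left(\left(- \frac{1}{2} + 3\right) 0 + 0^{2}\right) 9 = \left(\frac{5}{2} \cdot 0 + 0\right) 9 = \left(0 + 0\right) 9 = 0 \cdot 9 = 0$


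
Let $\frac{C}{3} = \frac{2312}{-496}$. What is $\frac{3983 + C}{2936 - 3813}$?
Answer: $- \frac{246079}{54374} \approx -4.5257$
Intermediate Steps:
$C = - \frac{867}{62}$ ($C = 3 \frac{2312}{-496} = 3 \cdot 2312 \left(- \frac{1}{496}\right) = 3 \left(- \frac{289}{62}\right) = - \frac{867}{62} \approx -13.984$)
$\frac{3983 + C}{2936 - 3813} = \frac{3983 - \frac{867}{62}}{2936 - 3813} = \frac{246079}{62 \left(-877\right)} = \frac{246079}{62} \left(- \frac{1}{877}\right) = - \frac{246079}{54374}$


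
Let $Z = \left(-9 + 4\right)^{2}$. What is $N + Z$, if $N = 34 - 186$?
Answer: $-127$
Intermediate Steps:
$N = -152$
$Z = 25$ ($Z = \left(-5\right)^{2} = 25$)
$N + Z = -152 + 25 = -127$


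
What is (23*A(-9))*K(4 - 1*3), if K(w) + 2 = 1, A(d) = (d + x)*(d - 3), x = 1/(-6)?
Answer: -2530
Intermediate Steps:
x = -1/6 ≈ -0.16667
A(d) = (-3 + d)*(-1/6 + d) (A(d) = (d - 1/6)*(d - 3) = (-1/6 + d)*(-3 + d) = (-3 + d)*(-1/6 + d))
K(w) = -1 (K(w) = -2 + 1 = -1)
(23*A(-9))*K(4 - 1*3) = (23*(1/2 + (-9)**2 - 19/6*(-9)))*(-1) = (23*(1/2 + 81 + 57/2))*(-1) = (23*110)*(-1) = 2530*(-1) = -2530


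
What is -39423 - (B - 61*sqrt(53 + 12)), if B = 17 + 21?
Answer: -39461 + 61*sqrt(65) ≈ -38969.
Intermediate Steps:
B = 38
-39423 - (B - 61*sqrt(53 + 12)) = -39423 - (38 - 61*sqrt(53 + 12)) = -39423 - (38 - 61*sqrt(65)) = -39423 + (-38 + 61*sqrt(65)) = -39461 + 61*sqrt(65)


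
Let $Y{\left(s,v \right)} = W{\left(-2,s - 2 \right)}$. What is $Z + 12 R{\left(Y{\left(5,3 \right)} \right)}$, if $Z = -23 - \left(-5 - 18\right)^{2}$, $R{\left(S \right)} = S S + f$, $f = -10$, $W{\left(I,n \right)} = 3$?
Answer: $-564$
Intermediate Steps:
$Y{\left(s,v \right)} = 3$
$R{\left(S \right)} = -10 + S^{2}$ ($R{\left(S \right)} = S S - 10 = S^{2} - 10 = -10 + S^{2}$)
$Z = -552$ ($Z = -23 - \left(-5 - 18\right)^{2} = -23 - \left(-23\right)^{2} = -23 - 529 = -552$)
$Z + 12 R{\left(Y{\left(5,3 \right)} \right)} = -552 + 12 \left(-10 + 3^{2}\right) = -552 + 12 \left(-10 + 9\right) = -552 + 12 \left(-1\right) = -552 - 12 = -564$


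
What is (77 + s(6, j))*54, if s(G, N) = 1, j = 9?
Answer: 4212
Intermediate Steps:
(77 + s(6, j))*54 = (77 + 1)*54 = 78*54 = 4212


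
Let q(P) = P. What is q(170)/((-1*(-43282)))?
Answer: 5/1273 ≈ 0.0039277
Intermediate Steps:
q(170)/((-1*(-43282))) = 170/((-1*(-43282))) = 170/43282 = 170*(1/43282) = 5/1273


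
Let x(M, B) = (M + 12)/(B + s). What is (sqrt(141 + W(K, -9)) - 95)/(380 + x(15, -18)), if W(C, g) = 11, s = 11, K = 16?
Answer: -665/2633 + 14*sqrt(38)/2633 ≈ -0.21979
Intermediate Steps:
x(M, B) = (12 + M)/(11 + B) (x(M, B) = (M + 12)/(B + 11) = (12 + M)/(11 + B))
(sqrt(141 + W(K, -9)) - 95)/(380 + x(15, -18)) = (sqrt(141 + 11) - 95)/(380 + (12 + 15)/(11 - 18)) = (sqrt(152) - 95)/(380 + 27/(-7)) = (2*sqrt(38) - 95)/(380 - 1/7*27) = (-95 + 2*sqrt(38))/(380 - 27/7) = (-95 + 2*sqrt(38))/(2633/7) = (-95 + 2*sqrt(38))*(7/2633) = -665/2633 + 14*sqrt(38)/2633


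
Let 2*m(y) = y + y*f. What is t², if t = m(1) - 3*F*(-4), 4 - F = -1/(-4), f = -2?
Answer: 7921/4 ≈ 1980.3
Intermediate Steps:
m(y) = -y/2 (m(y) = (y + y*(-2))/2 = (y - 2*y)/2 = (-y)/2 = -y/2)
F = 15/4 (F = 4 - (-1)/(-4) = 4 - (-1)*(-1)/4 = 4 - 1*¼ = 4 - ¼ = 15/4 ≈ 3.7500)
t = 89/2 (t = -½*1 - 3*15/4*(-4) = -½ - 45/4*(-4) = -½ + 45 = 89/2 ≈ 44.500)
t² = (89/2)² = 7921/4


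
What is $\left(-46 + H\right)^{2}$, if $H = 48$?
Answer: $4$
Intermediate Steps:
$\left(-46 + H\right)^{2} = \left(-46 + 48\right)^{2} = 2^{2} = 4$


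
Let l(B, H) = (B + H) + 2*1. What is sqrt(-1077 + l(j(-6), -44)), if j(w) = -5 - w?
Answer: I*sqrt(1118) ≈ 33.437*I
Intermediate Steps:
l(B, H) = 2 + B + H (l(B, H) = (B + H) + 2 = 2 + B + H)
sqrt(-1077 + l(j(-6), -44)) = sqrt(-1077 + (2 + (-5 - 1*(-6)) - 44)) = sqrt(-1077 + (2 + (-5 + 6) - 44)) = sqrt(-1077 + (2 + 1 - 44)) = sqrt(-1077 - 41) = sqrt(-1118) = I*sqrt(1118)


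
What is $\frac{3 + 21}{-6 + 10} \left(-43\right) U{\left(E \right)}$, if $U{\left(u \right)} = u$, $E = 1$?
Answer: $-258$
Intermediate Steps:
$\frac{3 + 21}{-6 + 10} \left(-43\right) U{\left(E \right)} = \frac{3 + 21}{-6 + 10} \left(-43\right) 1 = \frac{24}{4} \left(-43\right) 1 = 24 \cdot \frac{1}{4} \left(-43\right) 1 = 6 \left(-43\right) 1 = \left(-258\right) 1 = -258$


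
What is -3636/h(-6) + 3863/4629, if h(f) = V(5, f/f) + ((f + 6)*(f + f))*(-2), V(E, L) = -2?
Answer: 8419385/4629 ≈ 1818.8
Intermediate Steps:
h(f) = -2 - 4*f*(6 + f) (h(f) = -2 + ((f + 6)*(f + f))*(-2) = -2 + ((6 + f)*(2*f))*(-2) = -2 + (2*f*(6 + f))*(-2) = -2 - 4*f*(6 + f))
-3636/h(-6) + 3863/4629 = -3636/(-2 - 24*(-6) - 4*(-6)**2) + 3863/4629 = -3636/(-2 + 144 - 4*36) + 3863*(1/4629) = -3636/(-2 + 144 - 144) + 3863/4629 = -3636/(-2) + 3863/4629 = -3636*(-1/2) + 3863/4629 = 1818 + 3863/4629 = 8419385/4629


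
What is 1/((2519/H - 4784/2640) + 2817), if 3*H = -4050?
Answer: 14850/41777831 ≈ 0.00035545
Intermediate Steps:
H = -1350 (H = (⅓)*(-4050) = -1350)
1/((2519/H - 4784/2640) + 2817) = 1/((2519/(-1350) - 4784/2640) + 2817) = 1/((2519*(-1/1350) - 4784*1/2640) + 2817) = 1/((-2519/1350 - 299/165) + 2817) = 1/(-54619/14850 + 2817) = 1/(41777831/14850) = 14850/41777831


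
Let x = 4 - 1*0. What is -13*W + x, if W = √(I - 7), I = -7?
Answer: 4 - 13*I*√14 ≈ 4.0 - 48.642*I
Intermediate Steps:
x = 4 (x = 4 + 0 = 4)
W = I*√14 (W = √(-7 - 7) = √(-14) = I*√14 ≈ 3.7417*I)
-13*W + x = -13*I*√14 + 4 = 4 - 13*I*√14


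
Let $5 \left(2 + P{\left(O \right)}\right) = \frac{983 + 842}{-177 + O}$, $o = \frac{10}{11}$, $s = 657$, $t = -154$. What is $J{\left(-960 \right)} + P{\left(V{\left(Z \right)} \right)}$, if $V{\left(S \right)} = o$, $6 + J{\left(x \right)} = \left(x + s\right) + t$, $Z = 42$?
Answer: $- \frac{904720}{1937} \approx -467.07$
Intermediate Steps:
$o = \frac{10}{11}$ ($o = 10 \cdot \frac{1}{11} = \frac{10}{11} \approx 0.90909$)
$J{\left(x \right)} = 497 + x$ ($J{\left(x \right)} = -6 + \left(\left(x + 657\right) - 154\right) = -6 + \left(\left(657 + x\right) - 154\right) = -6 + \left(503 + x\right) = 497 + x$)
$V{\left(S \right)} = \frac{10}{11}$
$P{\left(O \right)} = -2 + \frac{365}{-177 + O}$ ($P{\left(O \right)} = -2 + \frac{\left(983 + 842\right) \frac{1}{-177 + O}}{5} = -2 + \frac{1825 \frac{1}{-177 + O}}{5} = -2 + \frac{365}{-177 + O}$)
$J{\left(-960 \right)} + P{\left(V{\left(Z \right)} \right)} = \left(497 - 960\right) + \frac{719 - \frac{20}{11}}{-177 + \frac{10}{11}} = -463 + \frac{719 - \frac{20}{11}}{- \frac{1937}{11}} = -463 - \frac{7889}{1937} = - \frac{904720}{1937}$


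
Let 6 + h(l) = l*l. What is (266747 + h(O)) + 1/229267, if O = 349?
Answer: 89079858715/229267 ≈ 3.8854e+5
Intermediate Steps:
h(l) = -6 + l² (h(l) = -6 + l*l = -6 + l²)
(266747 + h(O)) + 1/229267 = (266747 + (-6 + 349²)) + 1/229267 = (266747 + (-6 + 121801)) + 1/229267 = (266747 + 121795) + 1/229267 = 388542 + 1/229267 = 89079858715/229267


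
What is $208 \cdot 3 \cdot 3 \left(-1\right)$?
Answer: $-1872$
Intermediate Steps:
$208 \cdot 3 \cdot 3 \left(-1\right) = 208 \cdot 9 \left(-1\right) = 208 \left(-9\right) = -1872$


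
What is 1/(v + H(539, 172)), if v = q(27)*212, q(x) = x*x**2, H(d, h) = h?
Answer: 1/4172968 ≈ 2.3964e-7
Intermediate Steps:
q(x) = x**3
v = 4172796 (v = 27**3*212 = 19683*212 = 4172796)
1/(v + H(539, 172)) = 1/(4172796 + 172) = 1/4172968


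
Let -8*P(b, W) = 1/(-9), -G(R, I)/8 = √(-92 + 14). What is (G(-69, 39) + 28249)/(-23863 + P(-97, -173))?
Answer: -2033928/1718135 + 576*I*√78/1718135 ≈ -1.1838 + 0.0029608*I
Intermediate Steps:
G(R, I) = -8*I*√78 (G(R, I) = -8*√(-92 + 14) = -8*I*√78)
P(b, W) = 1/72 (P(b, W) = -⅛/(-9) = -⅛*(-⅑) = 1/72)
(G(-69, 39) + 28249)/(-23863 + P(-97, -173)) = (-8*I*√78 + 28249)/(-23863 + 1/72) = (28249 - 8*I*√78)/(-1718135/72) = (28249 - 8*I*√78)*(-72/1718135) = -2033928/1718135 + 576*I*√78/1718135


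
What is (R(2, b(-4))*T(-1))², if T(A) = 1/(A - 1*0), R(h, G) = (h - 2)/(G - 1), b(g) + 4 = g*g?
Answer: 0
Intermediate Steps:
b(g) = -4 + g² (b(g) = -4 + g*g = -4 + g²)
R(h, G) = (-2 + h)/(-1 + G)
T(A) = 1/A (T(A) = 1/(A + 0) = 1/A)
(R(2, b(-4))*T(-1))² = (((-2 + 2)/(-1 + (-4 + (-4)²)))/(-1))² = ((0/(-1 + (-4 + 16)))*(-1))² = ((0/(-1 + 12))*(-1))² = ((0/11)*(-1))² = (((1/11)*0)*(-1))² = (0*(-1))² = 0² = 0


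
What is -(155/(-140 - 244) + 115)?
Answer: -44005/384 ≈ -114.60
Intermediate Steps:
-(155/(-140 - 244) + 115) = -(155/(-384) + 115) = -(-1/384*155 + 115) = -(-155/384 + 115) = -1*44005/384 = -44005/384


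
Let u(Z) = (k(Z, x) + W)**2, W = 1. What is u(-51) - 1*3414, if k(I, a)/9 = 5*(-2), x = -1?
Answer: 4507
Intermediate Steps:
k(I, a) = -90 (k(I, a) = 9*(5*(-2)) = 9*(-10) = -90)
u(Z) = 7921 (u(Z) = (-90 + 1)**2 = (-89)**2 = 7921)
u(-51) - 1*3414 = 7921 - 1*3414 = 7921 - 3414 = 4507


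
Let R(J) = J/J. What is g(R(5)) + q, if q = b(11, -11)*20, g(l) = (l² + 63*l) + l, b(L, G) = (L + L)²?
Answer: 9745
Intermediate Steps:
R(J) = 1
b(L, G) = 4*L² (b(L, G) = (2*L)² = 4*L²)
g(l) = l² + 64*l
q = 9680 (q = (4*11²)*20 = (4*121)*20 = 484*20 = 9680)
g(R(5)) + q = 1*(64 + 1) + 9680 = 1*65 + 9680 = 65 + 9680 = 9745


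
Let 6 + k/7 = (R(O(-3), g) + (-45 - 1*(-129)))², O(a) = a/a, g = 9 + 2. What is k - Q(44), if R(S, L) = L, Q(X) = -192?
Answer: 63325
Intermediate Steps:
g = 11
O(a) = 1
k = 63133 (k = -42 + 7*(11 + (-45 - 1*(-129)))² = -42 + 7*(11 + (-45 + 129))² = -42 + 7*(11 + 84)² = -42 + 7*95² = -42 + 7*9025 = -42 + 63175 = 63133)
k - Q(44) = 63133 - 1*(-192) = 63133 + 192 = 63325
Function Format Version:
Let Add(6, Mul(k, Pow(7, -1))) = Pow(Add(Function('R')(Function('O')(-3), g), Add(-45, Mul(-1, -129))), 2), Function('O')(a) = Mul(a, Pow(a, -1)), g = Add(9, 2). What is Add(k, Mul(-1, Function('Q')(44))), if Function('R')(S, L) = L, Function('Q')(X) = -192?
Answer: 63325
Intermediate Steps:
g = 11
Function('O')(a) = 1
k = 63133 (k = Add(-42, Mul(7, Pow(Add(11, Add(-45, Mul(-1, -129))), 2))) = Add(-42, Mul(7, Pow(Add(11, Add(-45, 129)), 2))) = Add(-42, Mul(7, Pow(Add(11, 84), 2))) = Add(-42, Mul(7, Pow(95, 2))) = Add(-42, Mul(7, 9025)) = Add(-42, 63175) = 63133)
Add(k, Mul(-1, Function('Q')(44))) = Add(63133, Mul(-1, -192)) = Add(63133, 192) = 63325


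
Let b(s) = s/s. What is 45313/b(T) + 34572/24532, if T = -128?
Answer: 277913272/6133 ≈ 45314.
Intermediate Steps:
b(s) = 1
45313/b(T) + 34572/24532 = 45313/1 + 34572/24532 = 45313*1 + 34572*(1/24532) = 45313 + 8643/6133 = 277913272/6133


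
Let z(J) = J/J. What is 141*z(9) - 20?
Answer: 121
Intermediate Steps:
z(J) = 1
141*z(9) - 20 = 141*1 - 20 = 141 - 20 = 121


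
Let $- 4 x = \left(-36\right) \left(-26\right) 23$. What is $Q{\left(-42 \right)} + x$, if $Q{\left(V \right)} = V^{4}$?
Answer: $3106314$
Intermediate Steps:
$x = -5382$ ($x = - \frac{\left(-36\right) \left(-26\right) 23}{4} = - \frac{936 \cdot 23}{4} = \left(- \frac{1}{4}\right) 21528 = -5382$)
$Q{\left(-42 \right)} + x = \left(-42\right)^{4} - 5382 = 3111696 - 5382 = 3106314$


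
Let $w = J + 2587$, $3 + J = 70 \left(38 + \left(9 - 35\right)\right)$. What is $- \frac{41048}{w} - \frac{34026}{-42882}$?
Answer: $- \frac{34244069}{3058916} \approx -11.195$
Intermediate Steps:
$J = 837$ ($J = -3 + 70 \left(38 + \left(9 - 35\right)\right) = -3 + 70 \left(38 - 26\right) = -3 + 70 \cdot 12 = -3 + 840 = 837$)
$w = 3424$ ($w = 837 + 2587 = 3424$)
$- \frac{41048}{w} - \frac{34026}{-42882} = - \frac{41048}{3424} - \frac{34026}{-42882} = \left(-41048\right) \frac{1}{3424} - - \frac{5671}{7147} = - \frac{5131}{428} + \frac{5671}{7147} = - \frac{34244069}{3058916}$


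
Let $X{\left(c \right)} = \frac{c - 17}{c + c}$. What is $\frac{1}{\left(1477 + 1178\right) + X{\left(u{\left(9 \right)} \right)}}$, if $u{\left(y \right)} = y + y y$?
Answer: $\frac{180}{477973} \approx 0.00037659$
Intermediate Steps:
$u{\left(y \right)} = y + y^{2}$
$X{\left(c \right)} = \frac{-17 + c}{2 c}$
$\frac{1}{\left(1477 + 1178\right) + X{\left(u{\left(9 \right)} \right)}} = \frac{1}{\left(1477 + 1178\right) + \frac{-17 + 9 \left(1 + 9\right)}{2 \cdot 9 \left(1 + 9\right)}} = \frac{1}{2655 + \frac{-17 + 9 \cdot 10}{2 \cdot 9 \cdot 10}} = \frac{1}{2655 + \frac{-17 + 90}{2 \cdot 90}} = \frac{1}{2655 + \frac{1}{2} \cdot \frac{1}{90} \cdot 73} = \frac{1}{2655 + \frac{73}{180}} = \frac{1}{\frac{477973}{180}} = \frac{180}{477973}$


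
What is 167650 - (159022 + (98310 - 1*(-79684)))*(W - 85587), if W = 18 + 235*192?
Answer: 13632127834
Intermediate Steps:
W = 45138 (W = 18 + 45120 = 45138)
167650 - (159022 + (98310 - 1*(-79684)))*(W - 85587) = 167650 - (159022 + (98310 - 1*(-79684)))*(45138 - 85587) = 167650 - (159022 + (98310 + 79684))*(-40449) = 167650 - (159022 + 177994)*(-40449) = 167650 - 337016*(-40449) = 167650 - 1*(-13631960184) = 167650 + 13631960184 = 13632127834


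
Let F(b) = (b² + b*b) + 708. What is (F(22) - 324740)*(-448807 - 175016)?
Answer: 201534753672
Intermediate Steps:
F(b) = 708 + 2*b² (F(b) = (b² + b²) + 708 = 2*b² + 708 = 708 + 2*b²)
(F(22) - 324740)*(-448807 - 175016) = ((708 + 2*22²) - 324740)*(-448807 - 175016) = ((708 + 2*484) - 324740)*(-623823) = ((708 + 968) - 324740)*(-623823) = (1676 - 324740)*(-623823) = -323064*(-623823) = 201534753672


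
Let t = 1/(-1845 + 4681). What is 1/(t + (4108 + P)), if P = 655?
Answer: 2836/13507869 ≈ 0.00020995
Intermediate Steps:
t = 1/2836 ≈ 0.00035261
1/(t + (4108 + P)) = 1/(1/2836 + (4108 + 655)) = 1/(1/2836 + 4763) = 1/(13507869/2836) = 2836/13507869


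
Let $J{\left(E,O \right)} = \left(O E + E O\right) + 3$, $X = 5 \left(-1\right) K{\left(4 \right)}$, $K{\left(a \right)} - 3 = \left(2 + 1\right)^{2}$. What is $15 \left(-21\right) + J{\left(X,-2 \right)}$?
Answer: $-72$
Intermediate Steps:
$K{\left(a \right)} = 12$ ($K{\left(a \right)} = 3 + \left(2 + 1\right)^{2} = 3 + 3^{2} = 3 + 9 = 12$)
$X = -60$ ($X = 5 \left(-1\right) 12 = \left(-5\right) 12 = -60$)
$J{\left(E,O \right)} = 3 + 2 E O$ ($J{\left(E,O \right)} = \left(E O + E O\right) + 3 = 2 E O + 3 = 3 + 2 E O$)
$15 \left(-21\right) + J{\left(X,-2 \right)} = 15 \left(-21\right) + \left(3 + 2 \left(-60\right) \left(-2\right)\right) = -315 + \left(3 + 240\right) = -315 + 243 = -72$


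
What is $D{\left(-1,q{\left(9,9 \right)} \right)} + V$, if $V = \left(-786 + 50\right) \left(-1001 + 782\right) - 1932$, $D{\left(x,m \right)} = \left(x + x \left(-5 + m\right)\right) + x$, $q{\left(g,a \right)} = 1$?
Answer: $159254$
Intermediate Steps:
$D{\left(x,m \right)} = 2 x + x \left(-5 + m\right)$
$V = 159252$ ($V = \left(-736\right) \left(-219\right) - 1932 = 161184 - 1932 = 159252$)
$D{\left(-1,q{\left(9,9 \right)} \right)} + V = - (-3 + 1) + 159252 = \left(-1\right) \left(-2\right) + 159252 = 2 + 159252 = 159254$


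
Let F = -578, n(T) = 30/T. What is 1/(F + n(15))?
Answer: -1/576 ≈ -0.0017361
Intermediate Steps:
1/(F + n(15)) = 1/(-578 + 30/15) = 1/(-578 + 30*(1/15)) = 1/(-578 + 2) = 1/(-576) = -1/576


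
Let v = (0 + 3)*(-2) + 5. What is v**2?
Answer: 1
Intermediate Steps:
v = -1 (v = 3*(-2) + 5 = -6 + 5 = -1)
v**2 = (-1)**2 = 1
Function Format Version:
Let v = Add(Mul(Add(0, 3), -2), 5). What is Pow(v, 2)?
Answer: 1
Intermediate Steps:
v = -1 (v = Add(Mul(3, -2), 5) = Add(-6, 5) = -1)
Pow(v, 2) = Pow(-1, 2) = 1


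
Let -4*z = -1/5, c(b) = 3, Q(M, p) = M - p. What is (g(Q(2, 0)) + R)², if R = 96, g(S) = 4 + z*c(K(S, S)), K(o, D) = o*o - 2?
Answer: 4012009/400 ≈ 10030.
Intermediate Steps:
K(o, D) = -2 + o² (K(o, D) = o² - 2 = -2 + o²)
z = 1/20 (z = -(-1)/(4*5) = -¼*(-⅕) = 1/20 ≈ 0.050000)
g(S) = 83/20 (g(S) = 4 + (1/20)*3 = 4 + 3/20 = 83/20)
(g(Q(2, 0)) + R)² = (83/20 + 96)² = (2003/20)² = 4012009/400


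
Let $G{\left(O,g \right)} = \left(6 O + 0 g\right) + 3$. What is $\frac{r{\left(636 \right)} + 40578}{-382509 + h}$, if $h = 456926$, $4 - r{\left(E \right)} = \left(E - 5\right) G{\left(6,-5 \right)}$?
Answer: $\frac{15973}{74417} \approx 0.21464$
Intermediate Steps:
$G{\left(O,g \right)} = 3 + 6 O$ ($G{\left(O,g \right)} = \left(6 O + 0\right) + 3 = 6 O + 3 = 3 + 6 O$)
$r{\left(E \right)} = 199 - 39 E$ ($r{\left(E \right)} = 4 - \left(E - 5\right) \left(3 + 6 \cdot 6\right) = 4 - \left(-5 + E\right) \left(3 + 36\right) = 4 - \left(-5 + E\right) 39 = 4 - \left(-195 + 39 E\right) = 199 - 39 E$)
$\frac{r{\left(636 \right)} + 40578}{-382509 + h} = \frac{\left(199 - 24804\right) + 40578}{-382509 + 456926} = \frac{\left(199 - 24804\right) + 40578}{74417} = \left(-24605 + 40578\right) \frac{1}{74417} = 15973 \cdot \frac{1}{74417} = \frac{15973}{74417}$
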